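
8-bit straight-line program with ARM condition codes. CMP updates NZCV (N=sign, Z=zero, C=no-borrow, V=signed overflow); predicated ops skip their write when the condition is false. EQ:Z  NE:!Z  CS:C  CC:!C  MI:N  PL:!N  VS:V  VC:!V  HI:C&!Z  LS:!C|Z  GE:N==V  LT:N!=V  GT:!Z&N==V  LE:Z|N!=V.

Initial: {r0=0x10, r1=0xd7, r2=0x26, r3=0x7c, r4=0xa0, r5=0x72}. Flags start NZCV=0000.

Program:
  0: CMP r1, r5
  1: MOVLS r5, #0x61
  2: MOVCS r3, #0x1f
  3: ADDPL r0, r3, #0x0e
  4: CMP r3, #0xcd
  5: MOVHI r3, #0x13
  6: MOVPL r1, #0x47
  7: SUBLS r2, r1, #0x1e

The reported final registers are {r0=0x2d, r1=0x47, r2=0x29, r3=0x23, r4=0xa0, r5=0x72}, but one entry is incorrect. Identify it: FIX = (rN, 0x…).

0: ✓ CMP  NZCV=0011
1: · MOVLS
2: ✓ MOVCS  r3←0x1f
3: ✓ ADDPL  r0←0x2d
4: ✓ CMP  NZCV=0000
5: · MOVHI
6: ✓ MOVPL  r1←0x47
7: ✓ SUBLS  r2←0x29

FIX = (r3, 0x1f)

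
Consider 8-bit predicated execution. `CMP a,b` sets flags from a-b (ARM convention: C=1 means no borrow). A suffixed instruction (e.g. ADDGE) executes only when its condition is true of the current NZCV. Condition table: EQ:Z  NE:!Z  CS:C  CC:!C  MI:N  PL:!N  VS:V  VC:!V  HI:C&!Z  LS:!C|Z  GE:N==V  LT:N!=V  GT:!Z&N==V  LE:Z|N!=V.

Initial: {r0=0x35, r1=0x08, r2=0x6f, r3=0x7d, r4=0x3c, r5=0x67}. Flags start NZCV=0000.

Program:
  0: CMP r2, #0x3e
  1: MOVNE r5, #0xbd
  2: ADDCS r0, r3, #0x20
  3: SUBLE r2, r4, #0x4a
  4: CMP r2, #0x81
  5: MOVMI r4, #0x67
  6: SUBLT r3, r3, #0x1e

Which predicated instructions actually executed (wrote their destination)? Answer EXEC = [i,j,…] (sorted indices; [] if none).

EXEC = [1,2,5]

[0] flags=0010 → (cmp)
[1] flags=0010 NE?T → r5=0xbd
[2] flags=0010 CS?T → r0=0x9d
[3] flags=0010 LE?F → skip
[4] flags=1001 → (cmp)
[5] flags=1001 MI?T → r4=0x67
[6] flags=1001 LT?F → skip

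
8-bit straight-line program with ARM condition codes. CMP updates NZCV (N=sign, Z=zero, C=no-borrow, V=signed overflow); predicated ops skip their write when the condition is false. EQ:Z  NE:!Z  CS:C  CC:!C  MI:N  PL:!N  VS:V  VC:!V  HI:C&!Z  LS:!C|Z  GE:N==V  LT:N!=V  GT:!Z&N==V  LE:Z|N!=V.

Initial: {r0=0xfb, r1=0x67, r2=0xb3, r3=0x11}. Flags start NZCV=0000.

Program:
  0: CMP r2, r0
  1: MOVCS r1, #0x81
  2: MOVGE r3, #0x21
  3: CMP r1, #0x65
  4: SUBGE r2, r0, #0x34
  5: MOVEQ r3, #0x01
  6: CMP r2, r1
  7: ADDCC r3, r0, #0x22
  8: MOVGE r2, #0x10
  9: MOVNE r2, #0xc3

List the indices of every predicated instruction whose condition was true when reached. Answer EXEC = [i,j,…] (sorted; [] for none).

EXEC = [4,9]

0: ✓ CMP  NZCV=1000
1: · MOVCS
2: · MOVGE
3: ✓ CMP  NZCV=0010
4: ✓ SUBGE  r2←0xc7
5: · MOVEQ
6: ✓ CMP  NZCV=0011
7: · ADDCC
8: · MOVGE
9: ✓ MOVNE  r2←0xc3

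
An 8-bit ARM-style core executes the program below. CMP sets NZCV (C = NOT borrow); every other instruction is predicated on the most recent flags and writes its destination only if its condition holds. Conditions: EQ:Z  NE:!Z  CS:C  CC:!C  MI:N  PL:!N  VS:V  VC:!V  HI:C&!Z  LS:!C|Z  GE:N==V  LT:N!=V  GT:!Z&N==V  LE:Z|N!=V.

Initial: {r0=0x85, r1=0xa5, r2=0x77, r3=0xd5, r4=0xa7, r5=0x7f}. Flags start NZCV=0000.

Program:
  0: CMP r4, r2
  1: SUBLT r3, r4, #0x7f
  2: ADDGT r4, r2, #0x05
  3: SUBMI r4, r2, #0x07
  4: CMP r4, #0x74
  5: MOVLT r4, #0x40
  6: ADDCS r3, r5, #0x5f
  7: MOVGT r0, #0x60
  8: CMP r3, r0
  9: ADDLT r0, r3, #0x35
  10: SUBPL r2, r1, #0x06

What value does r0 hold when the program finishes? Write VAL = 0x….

VAL = 0x85

[0] flags=0011 → (cmp)
[1] flags=0011 LT?T → r3=0x28
[2] flags=0011 GT?F → skip
[3] flags=0011 MI?F → skip
[4] flags=0011 → (cmp)
[5] flags=0011 LT?T → r4=0x40
[6] flags=0011 CS?T → r3=0xde
[7] flags=0011 GT?F → skip
[8] flags=0010 → (cmp)
[9] flags=0010 LT?F → skip
[10] flags=0010 PL?T → r2=0x9f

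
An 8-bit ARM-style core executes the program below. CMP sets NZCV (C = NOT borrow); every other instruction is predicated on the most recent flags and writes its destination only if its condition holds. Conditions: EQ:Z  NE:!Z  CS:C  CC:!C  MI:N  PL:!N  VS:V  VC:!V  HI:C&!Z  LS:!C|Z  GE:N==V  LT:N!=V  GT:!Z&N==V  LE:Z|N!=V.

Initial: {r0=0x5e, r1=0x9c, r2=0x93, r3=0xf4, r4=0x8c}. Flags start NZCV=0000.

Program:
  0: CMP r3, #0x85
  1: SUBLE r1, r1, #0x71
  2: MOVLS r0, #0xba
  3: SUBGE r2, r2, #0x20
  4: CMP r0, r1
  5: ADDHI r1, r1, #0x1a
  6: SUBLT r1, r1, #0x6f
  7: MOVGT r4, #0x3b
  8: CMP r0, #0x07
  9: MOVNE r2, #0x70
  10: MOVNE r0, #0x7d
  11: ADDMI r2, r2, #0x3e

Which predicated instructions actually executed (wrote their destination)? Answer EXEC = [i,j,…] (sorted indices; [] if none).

EXEC = [3,7,9,10]

[0] flags=0010 → (cmp)
[1] flags=0010 LE?F → skip
[2] flags=0010 LS?F → skip
[3] flags=0010 GE?T → r2=0x73
[4] flags=1001 → (cmp)
[5] flags=1001 HI?F → skip
[6] flags=1001 LT?F → skip
[7] flags=1001 GT?T → r4=0x3b
[8] flags=0010 → (cmp)
[9] flags=0010 NE?T → r2=0x70
[10] flags=0010 NE?T → r0=0x7d
[11] flags=0010 MI?F → skip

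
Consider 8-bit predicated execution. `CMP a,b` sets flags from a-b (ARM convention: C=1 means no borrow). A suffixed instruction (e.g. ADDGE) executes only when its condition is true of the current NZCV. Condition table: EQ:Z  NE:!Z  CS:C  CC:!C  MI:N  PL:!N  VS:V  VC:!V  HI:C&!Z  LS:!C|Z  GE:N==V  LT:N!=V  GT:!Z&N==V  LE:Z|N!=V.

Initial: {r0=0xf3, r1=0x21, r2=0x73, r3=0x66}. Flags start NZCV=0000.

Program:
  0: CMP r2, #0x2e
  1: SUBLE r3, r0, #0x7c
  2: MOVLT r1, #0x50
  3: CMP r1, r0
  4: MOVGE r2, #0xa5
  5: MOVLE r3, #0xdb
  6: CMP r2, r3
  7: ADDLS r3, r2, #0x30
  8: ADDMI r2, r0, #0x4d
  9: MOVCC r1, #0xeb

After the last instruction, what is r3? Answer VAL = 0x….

[0] flags=0010 → (cmp)
[1] flags=0010 LE?F → skip
[2] flags=0010 LT?F → skip
[3] flags=0000 → (cmp)
[4] flags=0000 GE?T → r2=0xa5
[5] flags=0000 LE?F → skip
[6] flags=0011 → (cmp)
[7] flags=0011 LS?F → skip
[8] flags=0011 MI?F → skip
[9] flags=0011 CC?F → skip

VAL = 0x66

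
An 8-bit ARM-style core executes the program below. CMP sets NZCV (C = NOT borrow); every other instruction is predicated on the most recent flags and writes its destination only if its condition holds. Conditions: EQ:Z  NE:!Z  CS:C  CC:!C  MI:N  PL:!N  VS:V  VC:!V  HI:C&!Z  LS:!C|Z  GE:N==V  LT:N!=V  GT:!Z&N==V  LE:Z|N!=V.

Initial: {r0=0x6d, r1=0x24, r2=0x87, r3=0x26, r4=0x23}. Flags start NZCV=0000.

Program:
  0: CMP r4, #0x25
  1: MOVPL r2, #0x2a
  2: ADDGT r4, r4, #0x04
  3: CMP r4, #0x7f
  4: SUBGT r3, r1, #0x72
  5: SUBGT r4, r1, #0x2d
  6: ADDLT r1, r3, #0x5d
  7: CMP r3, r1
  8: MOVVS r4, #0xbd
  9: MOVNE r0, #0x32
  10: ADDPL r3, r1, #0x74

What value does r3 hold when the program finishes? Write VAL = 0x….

[0] flags=1000 → (cmp)
[1] flags=1000 PL?F → skip
[2] flags=1000 GT?F → skip
[3] flags=1000 → (cmp)
[4] flags=1000 GT?F → skip
[5] flags=1000 GT?F → skip
[6] flags=1000 LT?T → r1=0x83
[7] flags=1001 → (cmp)
[8] flags=1001 VS?T → r4=0xbd
[9] flags=1001 NE?T → r0=0x32
[10] flags=1001 PL?F → skip

VAL = 0x26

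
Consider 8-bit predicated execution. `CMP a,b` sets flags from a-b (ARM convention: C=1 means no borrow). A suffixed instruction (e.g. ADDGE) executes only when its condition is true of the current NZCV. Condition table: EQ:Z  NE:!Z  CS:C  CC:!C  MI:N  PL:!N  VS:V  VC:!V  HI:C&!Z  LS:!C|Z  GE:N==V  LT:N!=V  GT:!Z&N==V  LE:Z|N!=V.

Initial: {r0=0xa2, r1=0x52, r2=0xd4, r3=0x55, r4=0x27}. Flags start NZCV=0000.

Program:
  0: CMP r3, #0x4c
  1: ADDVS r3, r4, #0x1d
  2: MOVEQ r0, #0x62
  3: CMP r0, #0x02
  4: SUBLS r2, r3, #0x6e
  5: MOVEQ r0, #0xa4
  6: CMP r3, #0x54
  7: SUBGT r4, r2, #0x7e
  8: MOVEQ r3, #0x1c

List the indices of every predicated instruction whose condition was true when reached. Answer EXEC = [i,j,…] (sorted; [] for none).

EXEC = [7]

0: ✓ CMP  NZCV=0010
1: · ADDVS
2: · MOVEQ
3: ✓ CMP  NZCV=1010
4: · SUBLS
5: · MOVEQ
6: ✓ CMP  NZCV=0010
7: ✓ SUBGT  r4←0x56
8: · MOVEQ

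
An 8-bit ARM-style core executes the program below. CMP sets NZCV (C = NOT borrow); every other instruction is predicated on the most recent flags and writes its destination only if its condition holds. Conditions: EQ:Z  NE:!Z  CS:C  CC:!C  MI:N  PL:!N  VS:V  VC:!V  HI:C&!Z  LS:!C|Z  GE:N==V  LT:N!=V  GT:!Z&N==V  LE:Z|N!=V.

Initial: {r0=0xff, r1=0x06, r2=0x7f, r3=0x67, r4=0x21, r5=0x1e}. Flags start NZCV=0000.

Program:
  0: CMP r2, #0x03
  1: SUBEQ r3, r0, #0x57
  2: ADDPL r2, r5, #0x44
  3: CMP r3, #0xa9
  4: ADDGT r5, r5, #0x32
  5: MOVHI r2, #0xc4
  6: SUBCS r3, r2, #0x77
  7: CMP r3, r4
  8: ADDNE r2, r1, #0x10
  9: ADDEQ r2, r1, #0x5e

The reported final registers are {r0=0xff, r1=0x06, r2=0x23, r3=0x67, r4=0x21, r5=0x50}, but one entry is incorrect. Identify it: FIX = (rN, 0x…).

FIX = (r2, 0x16)

0: ✓ CMP  NZCV=0010
1: · SUBEQ
2: ✓ ADDPL  r2←0x62
3: ✓ CMP  NZCV=1001
4: ✓ ADDGT  r5←0x50
5: · MOVHI
6: · SUBCS
7: ✓ CMP  NZCV=0010
8: ✓ ADDNE  r2←0x16
9: · ADDEQ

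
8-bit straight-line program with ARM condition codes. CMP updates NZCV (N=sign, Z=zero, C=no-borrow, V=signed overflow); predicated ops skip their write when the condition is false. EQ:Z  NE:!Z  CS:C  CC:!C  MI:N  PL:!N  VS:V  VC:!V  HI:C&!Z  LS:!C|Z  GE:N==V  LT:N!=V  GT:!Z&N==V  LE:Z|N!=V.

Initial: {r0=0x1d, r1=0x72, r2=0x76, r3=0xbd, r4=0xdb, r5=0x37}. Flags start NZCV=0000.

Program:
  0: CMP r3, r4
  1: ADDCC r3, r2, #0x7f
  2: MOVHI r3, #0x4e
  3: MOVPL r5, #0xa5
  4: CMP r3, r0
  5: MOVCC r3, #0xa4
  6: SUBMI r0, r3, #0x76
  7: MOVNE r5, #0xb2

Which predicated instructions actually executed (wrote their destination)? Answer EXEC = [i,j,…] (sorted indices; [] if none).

EXEC = [1,6,7]

0: ✓ CMP  NZCV=1000
1: ✓ ADDCC  r3←0xf5
2: · MOVHI
3: · MOVPL
4: ✓ CMP  NZCV=1010
5: · MOVCC
6: ✓ SUBMI  r0←0x7f
7: ✓ MOVNE  r5←0xb2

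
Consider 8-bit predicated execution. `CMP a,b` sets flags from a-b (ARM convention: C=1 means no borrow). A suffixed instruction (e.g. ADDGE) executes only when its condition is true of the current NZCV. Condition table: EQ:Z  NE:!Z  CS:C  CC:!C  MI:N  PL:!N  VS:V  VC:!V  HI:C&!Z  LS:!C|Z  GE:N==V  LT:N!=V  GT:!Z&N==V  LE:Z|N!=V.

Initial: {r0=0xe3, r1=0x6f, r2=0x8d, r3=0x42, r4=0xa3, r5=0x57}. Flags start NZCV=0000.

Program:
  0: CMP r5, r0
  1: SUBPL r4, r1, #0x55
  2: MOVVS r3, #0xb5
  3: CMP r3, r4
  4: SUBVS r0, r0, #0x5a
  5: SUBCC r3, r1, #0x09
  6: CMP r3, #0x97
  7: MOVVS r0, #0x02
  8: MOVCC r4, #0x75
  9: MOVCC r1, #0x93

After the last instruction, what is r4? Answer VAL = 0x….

[0] flags=0000 → (cmp)
[1] flags=0000 PL?T → r4=0x1a
[2] flags=0000 VS?F → skip
[3] flags=0010 → (cmp)
[4] flags=0010 VS?F → skip
[5] flags=0010 CC?F → skip
[6] flags=1001 → (cmp)
[7] flags=1001 VS?T → r0=0x02
[8] flags=1001 CC?T → r4=0x75
[9] flags=1001 CC?T → r1=0x93

VAL = 0x75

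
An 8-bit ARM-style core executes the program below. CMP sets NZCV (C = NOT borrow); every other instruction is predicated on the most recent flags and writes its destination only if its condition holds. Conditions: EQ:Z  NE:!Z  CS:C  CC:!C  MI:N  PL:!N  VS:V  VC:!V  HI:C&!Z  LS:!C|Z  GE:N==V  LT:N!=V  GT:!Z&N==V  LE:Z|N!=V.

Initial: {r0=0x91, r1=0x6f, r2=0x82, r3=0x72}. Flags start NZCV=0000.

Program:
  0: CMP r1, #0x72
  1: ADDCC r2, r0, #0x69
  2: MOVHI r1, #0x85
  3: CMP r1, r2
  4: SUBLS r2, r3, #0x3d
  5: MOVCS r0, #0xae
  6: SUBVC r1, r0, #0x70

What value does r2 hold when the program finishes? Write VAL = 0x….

0: ✓ CMP  NZCV=1000
1: ✓ ADDCC  r2←0xfa
2: · MOVHI
3: ✓ CMP  NZCV=0000
4: ✓ SUBLS  r2←0x35
5: · MOVCS
6: ✓ SUBVC  r1←0x21

VAL = 0x35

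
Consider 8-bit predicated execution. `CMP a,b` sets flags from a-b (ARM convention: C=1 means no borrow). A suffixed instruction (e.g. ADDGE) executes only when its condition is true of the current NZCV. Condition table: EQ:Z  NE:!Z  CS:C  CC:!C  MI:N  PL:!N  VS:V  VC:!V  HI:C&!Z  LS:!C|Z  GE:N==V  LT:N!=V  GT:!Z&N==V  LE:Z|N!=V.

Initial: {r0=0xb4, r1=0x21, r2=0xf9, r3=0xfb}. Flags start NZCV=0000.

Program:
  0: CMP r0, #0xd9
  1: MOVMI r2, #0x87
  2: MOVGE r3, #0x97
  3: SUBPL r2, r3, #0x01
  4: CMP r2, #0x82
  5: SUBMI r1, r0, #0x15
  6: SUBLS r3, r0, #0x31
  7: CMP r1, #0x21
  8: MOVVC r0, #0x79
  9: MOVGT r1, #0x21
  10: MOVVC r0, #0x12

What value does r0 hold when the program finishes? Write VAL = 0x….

0: ✓ CMP  NZCV=1000
1: ✓ MOVMI  r2←0x87
2: · MOVGE
3: · SUBPL
4: ✓ CMP  NZCV=0010
5: · SUBMI
6: · SUBLS
7: ✓ CMP  NZCV=0110
8: ✓ MOVVC  r0←0x79
9: · MOVGT
10: ✓ MOVVC  r0←0x12

VAL = 0x12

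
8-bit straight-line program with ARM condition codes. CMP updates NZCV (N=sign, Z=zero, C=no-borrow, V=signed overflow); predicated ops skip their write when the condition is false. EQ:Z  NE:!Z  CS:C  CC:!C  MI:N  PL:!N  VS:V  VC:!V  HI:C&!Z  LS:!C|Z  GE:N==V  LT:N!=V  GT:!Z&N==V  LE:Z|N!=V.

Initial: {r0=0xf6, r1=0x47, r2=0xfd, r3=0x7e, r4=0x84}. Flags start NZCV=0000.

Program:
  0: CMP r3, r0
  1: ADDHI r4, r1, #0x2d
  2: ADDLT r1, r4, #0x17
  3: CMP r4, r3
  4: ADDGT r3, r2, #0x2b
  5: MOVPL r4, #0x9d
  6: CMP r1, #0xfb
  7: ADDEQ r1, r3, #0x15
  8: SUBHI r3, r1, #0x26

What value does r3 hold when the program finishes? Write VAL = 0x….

[0] flags=1001 → (cmp)
[1] flags=1001 HI?F → skip
[2] flags=1001 LT?F → skip
[3] flags=0011 → (cmp)
[4] flags=0011 GT?F → skip
[5] flags=0011 PL?T → r4=0x9d
[6] flags=0000 → (cmp)
[7] flags=0000 EQ?F → skip
[8] flags=0000 HI?F → skip

VAL = 0x7e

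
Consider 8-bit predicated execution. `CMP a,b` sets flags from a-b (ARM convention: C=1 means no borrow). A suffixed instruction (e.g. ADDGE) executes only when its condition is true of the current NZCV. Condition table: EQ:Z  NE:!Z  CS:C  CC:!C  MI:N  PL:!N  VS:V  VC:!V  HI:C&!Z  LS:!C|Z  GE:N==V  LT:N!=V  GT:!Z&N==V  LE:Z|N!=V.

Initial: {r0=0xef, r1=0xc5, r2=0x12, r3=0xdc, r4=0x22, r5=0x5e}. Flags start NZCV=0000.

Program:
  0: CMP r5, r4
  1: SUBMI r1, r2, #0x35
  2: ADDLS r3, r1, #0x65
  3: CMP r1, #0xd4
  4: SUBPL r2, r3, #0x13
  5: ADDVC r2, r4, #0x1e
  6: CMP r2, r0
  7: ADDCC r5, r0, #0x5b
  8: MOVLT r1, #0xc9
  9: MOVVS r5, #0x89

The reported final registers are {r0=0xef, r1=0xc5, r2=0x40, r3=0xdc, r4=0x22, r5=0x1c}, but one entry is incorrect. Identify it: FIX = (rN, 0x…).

FIX = (r5, 0x4a)

[0] flags=0010 → (cmp)
[1] flags=0010 MI?F → skip
[2] flags=0010 LS?F → skip
[3] flags=1000 → (cmp)
[4] flags=1000 PL?F → skip
[5] flags=1000 VC?T → r2=0x40
[6] flags=0000 → (cmp)
[7] flags=0000 CC?T → r5=0x4a
[8] flags=0000 LT?F → skip
[9] flags=0000 VS?F → skip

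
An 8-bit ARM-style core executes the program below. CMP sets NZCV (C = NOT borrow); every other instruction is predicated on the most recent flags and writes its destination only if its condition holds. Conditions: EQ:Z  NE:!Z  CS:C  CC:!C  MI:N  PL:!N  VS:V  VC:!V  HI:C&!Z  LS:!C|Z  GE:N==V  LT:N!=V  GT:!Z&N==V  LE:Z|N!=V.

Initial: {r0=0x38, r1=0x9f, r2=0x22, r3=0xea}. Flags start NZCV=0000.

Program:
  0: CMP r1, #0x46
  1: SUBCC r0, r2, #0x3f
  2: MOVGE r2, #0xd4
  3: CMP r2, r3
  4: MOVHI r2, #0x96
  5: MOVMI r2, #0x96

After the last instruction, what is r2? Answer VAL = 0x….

VAL = 0x22

0: ✓ CMP  NZCV=0011
1: · SUBCC
2: · MOVGE
3: ✓ CMP  NZCV=0000
4: · MOVHI
5: · MOVMI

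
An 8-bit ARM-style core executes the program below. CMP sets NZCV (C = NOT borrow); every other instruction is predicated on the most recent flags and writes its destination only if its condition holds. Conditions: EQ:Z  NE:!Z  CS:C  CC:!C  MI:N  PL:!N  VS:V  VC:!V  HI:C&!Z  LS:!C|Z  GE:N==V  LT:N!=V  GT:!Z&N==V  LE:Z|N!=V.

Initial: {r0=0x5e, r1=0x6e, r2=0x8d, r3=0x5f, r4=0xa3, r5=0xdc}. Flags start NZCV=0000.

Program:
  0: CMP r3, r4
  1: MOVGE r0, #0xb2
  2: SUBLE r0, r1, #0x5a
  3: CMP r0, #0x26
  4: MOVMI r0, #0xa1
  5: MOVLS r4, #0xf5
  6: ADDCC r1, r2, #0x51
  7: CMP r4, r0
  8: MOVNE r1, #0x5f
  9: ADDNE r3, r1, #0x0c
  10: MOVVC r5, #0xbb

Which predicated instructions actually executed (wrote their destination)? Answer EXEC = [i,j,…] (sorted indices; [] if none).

[0] flags=1001 → (cmp)
[1] flags=1001 GE?T → r0=0xb2
[2] flags=1001 LE?F → skip
[3] flags=1010 → (cmp)
[4] flags=1010 MI?T → r0=0xa1
[5] flags=1010 LS?F → skip
[6] flags=1010 CC?F → skip
[7] flags=0010 → (cmp)
[8] flags=0010 NE?T → r1=0x5f
[9] flags=0010 NE?T → r3=0x6b
[10] flags=0010 VC?T → r5=0xbb

EXEC = [1,4,8,9,10]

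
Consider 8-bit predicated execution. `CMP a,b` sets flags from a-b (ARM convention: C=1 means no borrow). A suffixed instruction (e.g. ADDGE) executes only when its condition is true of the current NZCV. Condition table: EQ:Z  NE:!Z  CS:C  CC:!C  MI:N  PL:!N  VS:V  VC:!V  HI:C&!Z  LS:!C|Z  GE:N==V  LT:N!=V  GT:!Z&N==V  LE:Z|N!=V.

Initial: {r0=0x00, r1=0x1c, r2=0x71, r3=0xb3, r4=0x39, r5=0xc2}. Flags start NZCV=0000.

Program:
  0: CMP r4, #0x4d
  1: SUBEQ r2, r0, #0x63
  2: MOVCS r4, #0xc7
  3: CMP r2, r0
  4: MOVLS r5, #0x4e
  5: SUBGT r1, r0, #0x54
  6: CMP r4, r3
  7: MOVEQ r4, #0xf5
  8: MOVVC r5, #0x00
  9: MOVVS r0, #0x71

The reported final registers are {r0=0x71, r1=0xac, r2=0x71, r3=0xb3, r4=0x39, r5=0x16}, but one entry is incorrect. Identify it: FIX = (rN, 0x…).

[0] flags=1000 → (cmp)
[1] flags=1000 EQ?F → skip
[2] flags=1000 CS?F → skip
[3] flags=0010 → (cmp)
[4] flags=0010 LS?F → skip
[5] flags=0010 GT?T → r1=0xac
[6] flags=1001 → (cmp)
[7] flags=1001 EQ?F → skip
[8] flags=1001 VC?F → skip
[9] flags=1001 VS?T → r0=0x71

FIX = (r5, 0xc2)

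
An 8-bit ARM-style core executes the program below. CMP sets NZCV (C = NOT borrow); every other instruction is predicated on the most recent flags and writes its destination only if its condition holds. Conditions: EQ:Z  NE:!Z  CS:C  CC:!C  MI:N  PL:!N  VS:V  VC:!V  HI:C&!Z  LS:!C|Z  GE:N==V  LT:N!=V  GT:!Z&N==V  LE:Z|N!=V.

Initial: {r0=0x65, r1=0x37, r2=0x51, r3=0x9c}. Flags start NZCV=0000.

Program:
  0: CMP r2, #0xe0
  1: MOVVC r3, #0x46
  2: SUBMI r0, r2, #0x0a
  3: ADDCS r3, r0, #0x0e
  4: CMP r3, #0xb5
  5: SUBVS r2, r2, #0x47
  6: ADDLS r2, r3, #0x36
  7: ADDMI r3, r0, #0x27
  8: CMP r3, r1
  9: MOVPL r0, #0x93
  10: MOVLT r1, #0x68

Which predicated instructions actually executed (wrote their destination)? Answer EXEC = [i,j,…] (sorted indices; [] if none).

EXEC = [1,5,6,7,9,10]

[0] flags=0000 → (cmp)
[1] flags=0000 VC?T → r3=0x46
[2] flags=0000 MI?F → skip
[3] flags=0000 CS?F → skip
[4] flags=1001 → (cmp)
[5] flags=1001 VS?T → r2=0x0a
[6] flags=1001 LS?T → r2=0x7c
[7] flags=1001 MI?T → r3=0x8c
[8] flags=0011 → (cmp)
[9] flags=0011 PL?T → r0=0x93
[10] flags=0011 LT?T → r1=0x68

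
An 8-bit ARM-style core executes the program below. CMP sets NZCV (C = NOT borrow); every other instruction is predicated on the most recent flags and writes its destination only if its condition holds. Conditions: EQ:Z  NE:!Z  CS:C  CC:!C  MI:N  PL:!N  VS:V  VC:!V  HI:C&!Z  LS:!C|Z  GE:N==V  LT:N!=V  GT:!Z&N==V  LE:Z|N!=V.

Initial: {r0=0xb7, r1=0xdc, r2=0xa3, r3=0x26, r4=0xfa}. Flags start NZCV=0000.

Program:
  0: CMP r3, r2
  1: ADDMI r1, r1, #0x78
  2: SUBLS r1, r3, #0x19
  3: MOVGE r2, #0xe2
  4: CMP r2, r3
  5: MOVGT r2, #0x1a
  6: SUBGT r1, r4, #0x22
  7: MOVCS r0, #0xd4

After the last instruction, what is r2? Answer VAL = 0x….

[0] flags=1001 → (cmp)
[1] flags=1001 MI?T → r1=0x54
[2] flags=1001 LS?T → r1=0x0d
[3] flags=1001 GE?T → r2=0xe2
[4] flags=1010 → (cmp)
[5] flags=1010 GT?F → skip
[6] flags=1010 GT?F → skip
[7] flags=1010 CS?T → r0=0xd4

VAL = 0xe2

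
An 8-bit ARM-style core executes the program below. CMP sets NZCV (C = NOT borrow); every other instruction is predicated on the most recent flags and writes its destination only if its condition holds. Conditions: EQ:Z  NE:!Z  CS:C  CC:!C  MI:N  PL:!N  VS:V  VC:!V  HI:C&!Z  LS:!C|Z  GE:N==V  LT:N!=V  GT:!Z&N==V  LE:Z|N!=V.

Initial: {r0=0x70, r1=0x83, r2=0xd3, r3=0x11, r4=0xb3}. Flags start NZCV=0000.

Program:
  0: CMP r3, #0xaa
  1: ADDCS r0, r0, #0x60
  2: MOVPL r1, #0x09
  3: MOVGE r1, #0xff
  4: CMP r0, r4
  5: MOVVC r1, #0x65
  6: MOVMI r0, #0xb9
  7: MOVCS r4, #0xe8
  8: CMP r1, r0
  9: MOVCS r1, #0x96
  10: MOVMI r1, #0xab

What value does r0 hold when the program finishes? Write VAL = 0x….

VAL = 0xb9

0: ✓ CMP  NZCV=0000
1: · ADDCS
2: ✓ MOVPL  r1←0x09
3: ✓ MOVGE  r1←0xff
4: ✓ CMP  NZCV=1001
5: · MOVVC
6: ✓ MOVMI  r0←0xb9
7: · MOVCS
8: ✓ CMP  NZCV=0010
9: ✓ MOVCS  r1←0x96
10: · MOVMI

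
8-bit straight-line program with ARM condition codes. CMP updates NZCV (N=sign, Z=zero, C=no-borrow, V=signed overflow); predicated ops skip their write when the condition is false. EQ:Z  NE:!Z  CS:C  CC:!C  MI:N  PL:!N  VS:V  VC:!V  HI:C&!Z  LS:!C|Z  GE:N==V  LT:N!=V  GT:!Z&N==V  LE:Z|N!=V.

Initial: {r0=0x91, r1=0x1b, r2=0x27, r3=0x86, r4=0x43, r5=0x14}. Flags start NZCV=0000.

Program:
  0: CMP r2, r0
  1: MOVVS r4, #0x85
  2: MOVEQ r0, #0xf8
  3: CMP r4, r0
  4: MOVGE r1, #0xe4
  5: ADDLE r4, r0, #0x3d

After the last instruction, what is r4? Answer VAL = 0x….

VAL = 0xce

0: ✓ CMP  NZCV=1001
1: ✓ MOVVS  r4←0x85
2: · MOVEQ
3: ✓ CMP  NZCV=1000
4: · MOVGE
5: ✓ ADDLE  r4←0xce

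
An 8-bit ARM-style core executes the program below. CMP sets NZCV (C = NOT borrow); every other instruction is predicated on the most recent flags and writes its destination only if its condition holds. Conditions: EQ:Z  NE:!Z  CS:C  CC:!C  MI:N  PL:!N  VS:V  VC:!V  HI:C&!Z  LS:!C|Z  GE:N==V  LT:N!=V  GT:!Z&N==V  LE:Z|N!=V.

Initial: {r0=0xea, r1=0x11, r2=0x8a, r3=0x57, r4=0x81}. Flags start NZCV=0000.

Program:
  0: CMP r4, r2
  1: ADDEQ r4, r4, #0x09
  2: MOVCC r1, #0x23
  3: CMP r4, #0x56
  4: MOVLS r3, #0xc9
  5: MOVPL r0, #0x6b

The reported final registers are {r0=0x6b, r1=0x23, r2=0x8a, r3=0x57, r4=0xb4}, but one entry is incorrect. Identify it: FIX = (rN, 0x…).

[0] flags=1000 → (cmp)
[1] flags=1000 EQ?F → skip
[2] flags=1000 CC?T → r1=0x23
[3] flags=0011 → (cmp)
[4] flags=0011 LS?F → skip
[5] flags=0011 PL?T → r0=0x6b

FIX = (r4, 0x81)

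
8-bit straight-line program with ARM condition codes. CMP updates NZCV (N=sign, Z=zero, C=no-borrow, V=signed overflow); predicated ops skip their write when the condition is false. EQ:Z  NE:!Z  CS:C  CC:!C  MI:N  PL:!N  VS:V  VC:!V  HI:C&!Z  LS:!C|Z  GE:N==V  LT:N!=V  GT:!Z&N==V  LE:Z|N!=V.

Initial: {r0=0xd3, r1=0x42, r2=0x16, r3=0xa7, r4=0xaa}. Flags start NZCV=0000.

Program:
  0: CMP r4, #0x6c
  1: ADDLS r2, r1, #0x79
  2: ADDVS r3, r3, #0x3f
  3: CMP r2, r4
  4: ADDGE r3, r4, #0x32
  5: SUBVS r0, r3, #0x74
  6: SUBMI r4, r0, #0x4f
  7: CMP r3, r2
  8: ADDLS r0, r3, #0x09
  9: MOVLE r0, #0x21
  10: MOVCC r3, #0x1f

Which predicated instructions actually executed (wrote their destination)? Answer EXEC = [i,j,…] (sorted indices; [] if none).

EXEC = [2,4,9]

0: ✓ CMP  NZCV=0011
1: · ADDLS
2: ✓ ADDVS  r3←0xe6
3: ✓ CMP  NZCV=0000
4: ✓ ADDGE  r3←0xdc
5: · SUBVS
6: · SUBMI
7: ✓ CMP  NZCV=1010
8: · ADDLS
9: ✓ MOVLE  r0←0x21
10: · MOVCC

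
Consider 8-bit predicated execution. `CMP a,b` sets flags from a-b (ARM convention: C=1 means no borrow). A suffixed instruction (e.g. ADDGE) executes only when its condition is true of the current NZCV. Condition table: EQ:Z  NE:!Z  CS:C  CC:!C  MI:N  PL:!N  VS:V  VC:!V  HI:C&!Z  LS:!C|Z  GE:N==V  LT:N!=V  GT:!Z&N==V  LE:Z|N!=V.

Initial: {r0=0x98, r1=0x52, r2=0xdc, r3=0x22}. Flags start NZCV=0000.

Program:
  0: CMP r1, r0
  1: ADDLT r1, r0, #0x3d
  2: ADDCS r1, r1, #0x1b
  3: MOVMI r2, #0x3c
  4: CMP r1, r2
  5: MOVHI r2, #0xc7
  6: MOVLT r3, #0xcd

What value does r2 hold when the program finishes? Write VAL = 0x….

VAL = 0xc7

[0] flags=1001 → (cmp)
[1] flags=1001 LT?F → skip
[2] flags=1001 CS?F → skip
[3] flags=1001 MI?T → r2=0x3c
[4] flags=0010 → (cmp)
[5] flags=0010 HI?T → r2=0xc7
[6] flags=0010 LT?F → skip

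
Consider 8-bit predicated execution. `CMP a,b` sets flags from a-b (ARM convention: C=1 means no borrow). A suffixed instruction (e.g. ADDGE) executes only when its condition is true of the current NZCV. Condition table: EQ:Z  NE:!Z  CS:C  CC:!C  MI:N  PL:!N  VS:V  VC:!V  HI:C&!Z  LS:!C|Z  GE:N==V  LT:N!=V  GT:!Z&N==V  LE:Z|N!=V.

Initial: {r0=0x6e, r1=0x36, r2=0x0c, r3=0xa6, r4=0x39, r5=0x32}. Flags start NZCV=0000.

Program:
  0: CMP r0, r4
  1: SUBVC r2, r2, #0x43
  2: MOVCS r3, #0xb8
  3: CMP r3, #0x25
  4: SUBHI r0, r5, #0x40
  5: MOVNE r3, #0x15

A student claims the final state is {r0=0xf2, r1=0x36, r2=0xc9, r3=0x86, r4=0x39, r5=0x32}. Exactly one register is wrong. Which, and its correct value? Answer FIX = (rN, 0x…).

[0] flags=0010 → (cmp)
[1] flags=0010 VC?T → r2=0xc9
[2] flags=0010 CS?T → r3=0xb8
[3] flags=1010 → (cmp)
[4] flags=1010 HI?T → r0=0xf2
[5] flags=1010 NE?T → r3=0x15

FIX = (r3, 0x15)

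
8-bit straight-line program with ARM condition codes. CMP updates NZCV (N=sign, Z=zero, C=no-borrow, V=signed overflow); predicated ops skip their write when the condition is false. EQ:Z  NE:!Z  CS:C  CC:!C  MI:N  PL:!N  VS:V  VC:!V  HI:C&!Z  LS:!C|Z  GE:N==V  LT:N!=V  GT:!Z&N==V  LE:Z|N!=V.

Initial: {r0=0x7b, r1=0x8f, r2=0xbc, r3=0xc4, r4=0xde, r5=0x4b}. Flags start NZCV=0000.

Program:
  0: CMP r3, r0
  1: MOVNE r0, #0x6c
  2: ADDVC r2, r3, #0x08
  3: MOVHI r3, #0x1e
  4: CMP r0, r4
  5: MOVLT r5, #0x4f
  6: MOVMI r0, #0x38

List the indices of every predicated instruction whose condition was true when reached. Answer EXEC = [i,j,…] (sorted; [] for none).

[0] flags=0011 → (cmp)
[1] flags=0011 NE?T → r0=0x6c
[2] flags=0011 VC?F → skip
[3] flags=0011 HI?T → r3=0x1e
[4] flags=1001 → (cmp)
[5] flags=1001 LT?F → skip
[6] flags=1001 MI?T → r0=0x38

EXEC = [1,3,6]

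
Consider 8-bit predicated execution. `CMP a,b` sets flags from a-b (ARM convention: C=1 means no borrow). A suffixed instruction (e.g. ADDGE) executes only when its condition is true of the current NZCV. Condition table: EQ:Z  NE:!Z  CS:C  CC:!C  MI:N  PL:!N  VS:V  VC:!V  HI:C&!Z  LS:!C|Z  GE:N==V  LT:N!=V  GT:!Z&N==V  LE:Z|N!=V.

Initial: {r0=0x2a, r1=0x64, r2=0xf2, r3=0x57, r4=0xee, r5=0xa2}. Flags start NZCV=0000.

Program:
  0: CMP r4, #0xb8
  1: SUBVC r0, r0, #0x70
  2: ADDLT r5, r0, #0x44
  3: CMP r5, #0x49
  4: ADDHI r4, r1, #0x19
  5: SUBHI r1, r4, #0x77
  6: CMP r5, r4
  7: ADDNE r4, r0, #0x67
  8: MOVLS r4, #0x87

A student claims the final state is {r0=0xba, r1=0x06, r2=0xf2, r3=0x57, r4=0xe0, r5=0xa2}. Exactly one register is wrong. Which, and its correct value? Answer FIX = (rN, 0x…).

FIX = (r4, 0x21)

[0] flags=0010 → (cmp)
[1] flags=0010 VC?T → r0=0xba
[2] flags=0010 LT?F → skip
[3] flags=0011 → (cmp)
[4] flags=0011 HI?T → r4=0x7d
[5] flags=0011 HI?T → r1=0x06
[6] flags=0011 → (cmp)
[7] flags=0011 NE?T → r4=0x21
[8] flags=0011 LS?F → skip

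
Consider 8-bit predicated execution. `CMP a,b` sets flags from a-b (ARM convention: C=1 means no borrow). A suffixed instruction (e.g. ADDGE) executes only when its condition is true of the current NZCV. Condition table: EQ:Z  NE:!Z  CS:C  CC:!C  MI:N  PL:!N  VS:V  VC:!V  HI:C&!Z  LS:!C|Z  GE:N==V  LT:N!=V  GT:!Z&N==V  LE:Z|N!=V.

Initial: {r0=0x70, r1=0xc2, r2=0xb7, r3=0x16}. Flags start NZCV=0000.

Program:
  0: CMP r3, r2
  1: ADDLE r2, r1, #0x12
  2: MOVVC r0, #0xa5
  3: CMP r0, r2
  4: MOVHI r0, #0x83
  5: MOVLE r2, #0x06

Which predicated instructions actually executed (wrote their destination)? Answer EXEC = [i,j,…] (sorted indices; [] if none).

0: ✓ CMP  NZCV=0000
1: · ADDLE
2: ✓ MOVVC  r0←0xa5
3: ✓ CMP  NZCV=1000
4: · MOVHI
5: ✓ MOVLE  r2←0x06

EXEC = [2,5]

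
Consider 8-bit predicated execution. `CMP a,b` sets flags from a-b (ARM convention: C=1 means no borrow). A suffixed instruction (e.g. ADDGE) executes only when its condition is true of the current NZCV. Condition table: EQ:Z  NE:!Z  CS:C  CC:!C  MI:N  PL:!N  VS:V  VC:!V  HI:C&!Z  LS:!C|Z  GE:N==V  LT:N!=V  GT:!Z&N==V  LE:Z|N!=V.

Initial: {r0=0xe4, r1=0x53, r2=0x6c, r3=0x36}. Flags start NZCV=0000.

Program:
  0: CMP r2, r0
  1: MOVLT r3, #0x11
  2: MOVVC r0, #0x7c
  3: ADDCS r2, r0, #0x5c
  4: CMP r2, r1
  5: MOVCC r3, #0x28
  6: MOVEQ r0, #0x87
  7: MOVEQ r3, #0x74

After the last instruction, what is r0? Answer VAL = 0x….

VAL = 0xe4

[0] flags=1001 → (cmp)
[1] flags=1001 LT?F → skip
[2] flags=1001 VC?F → skip
[3] flags=1001 CS?F → skip
[4] flags=0010 → (cmp)
[5] flags=0010 CC?F → skip
[6] flags=0010 EQ?F → skip
[7] flags=0010 EQ?F → skip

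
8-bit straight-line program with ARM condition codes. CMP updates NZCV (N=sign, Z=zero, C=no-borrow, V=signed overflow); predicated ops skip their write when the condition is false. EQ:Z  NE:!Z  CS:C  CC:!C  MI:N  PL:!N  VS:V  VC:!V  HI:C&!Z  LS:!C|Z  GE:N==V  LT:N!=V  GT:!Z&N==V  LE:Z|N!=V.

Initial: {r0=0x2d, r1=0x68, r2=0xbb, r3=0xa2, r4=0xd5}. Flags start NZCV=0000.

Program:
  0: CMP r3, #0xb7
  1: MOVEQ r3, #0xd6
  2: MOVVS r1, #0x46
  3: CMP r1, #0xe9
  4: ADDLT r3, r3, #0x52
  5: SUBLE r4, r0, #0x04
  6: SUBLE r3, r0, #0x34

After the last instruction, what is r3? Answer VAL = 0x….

VAL = 0xa2

0: ✓ CMP  NZCV=1000
1: · MOVEQ
2: · MOVVS
3: ✓ CMP  NZCV=0000
4: · ADDLT
5: · SUBLE
6: · SUBLE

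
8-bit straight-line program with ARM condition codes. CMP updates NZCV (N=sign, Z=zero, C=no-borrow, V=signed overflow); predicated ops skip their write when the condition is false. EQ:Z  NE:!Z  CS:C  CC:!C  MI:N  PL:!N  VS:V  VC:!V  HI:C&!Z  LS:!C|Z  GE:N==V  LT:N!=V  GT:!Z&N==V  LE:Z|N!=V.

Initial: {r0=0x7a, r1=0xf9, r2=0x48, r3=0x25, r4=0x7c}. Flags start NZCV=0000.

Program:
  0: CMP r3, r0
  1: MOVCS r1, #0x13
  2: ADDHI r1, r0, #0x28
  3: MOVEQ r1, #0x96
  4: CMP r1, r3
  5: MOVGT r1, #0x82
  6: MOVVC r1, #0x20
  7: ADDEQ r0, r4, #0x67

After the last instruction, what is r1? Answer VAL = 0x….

[0] flags=1000 → (cmp)
[1] flags=1000 CS?F → skip
[2] flags=1000 HI?F → skip
[3] flags=1000 EQ?F → skip
[4] flags=1010 → (cmp)
[5] flags=1010 GT?F → skip
[6] flags=1010 VC?T → r1=0x20
[7] flags=1010 EQ?F → skip

VAL = 0x20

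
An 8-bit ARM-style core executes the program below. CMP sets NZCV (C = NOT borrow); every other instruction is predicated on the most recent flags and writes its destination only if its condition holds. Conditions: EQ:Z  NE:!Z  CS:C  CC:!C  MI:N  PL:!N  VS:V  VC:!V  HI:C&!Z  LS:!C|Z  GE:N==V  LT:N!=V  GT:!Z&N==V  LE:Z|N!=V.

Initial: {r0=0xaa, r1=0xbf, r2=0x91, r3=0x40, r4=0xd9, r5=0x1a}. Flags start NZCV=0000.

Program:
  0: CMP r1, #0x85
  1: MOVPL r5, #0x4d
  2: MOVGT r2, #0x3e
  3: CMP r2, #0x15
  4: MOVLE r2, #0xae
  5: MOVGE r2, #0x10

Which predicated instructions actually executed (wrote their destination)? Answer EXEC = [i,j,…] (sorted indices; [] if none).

0: ✓ CMP  NZCV=0010
1: ✓ MOVPL  r5←0x4d
2: ✓ MOVGT  r2←0x3e
3: ✓ CMP  NZCV=0010
4: · MOVLE
5: ✓ MOVGE  r2←0x10

EXEC = [1,2,5]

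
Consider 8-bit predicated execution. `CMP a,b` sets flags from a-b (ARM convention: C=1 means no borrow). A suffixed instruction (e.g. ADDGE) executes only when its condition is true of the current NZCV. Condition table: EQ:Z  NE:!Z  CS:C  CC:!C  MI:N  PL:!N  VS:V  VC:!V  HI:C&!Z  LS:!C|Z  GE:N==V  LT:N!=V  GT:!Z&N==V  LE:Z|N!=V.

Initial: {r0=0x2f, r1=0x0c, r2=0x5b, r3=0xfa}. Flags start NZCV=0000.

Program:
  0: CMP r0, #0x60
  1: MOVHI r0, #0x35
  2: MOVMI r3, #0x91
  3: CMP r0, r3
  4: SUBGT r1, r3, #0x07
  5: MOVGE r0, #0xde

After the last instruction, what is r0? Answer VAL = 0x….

0: ✓ CMP  NZCV=1000
1: · MOVHI
2: ✓ MOVMI  r3←0x91
3: ✓ CMP  NZCV=1001
4: ✓ SUBGT  r1←0x8a
5: ✓ MOVGE  r0←0xde

VAL = 0xde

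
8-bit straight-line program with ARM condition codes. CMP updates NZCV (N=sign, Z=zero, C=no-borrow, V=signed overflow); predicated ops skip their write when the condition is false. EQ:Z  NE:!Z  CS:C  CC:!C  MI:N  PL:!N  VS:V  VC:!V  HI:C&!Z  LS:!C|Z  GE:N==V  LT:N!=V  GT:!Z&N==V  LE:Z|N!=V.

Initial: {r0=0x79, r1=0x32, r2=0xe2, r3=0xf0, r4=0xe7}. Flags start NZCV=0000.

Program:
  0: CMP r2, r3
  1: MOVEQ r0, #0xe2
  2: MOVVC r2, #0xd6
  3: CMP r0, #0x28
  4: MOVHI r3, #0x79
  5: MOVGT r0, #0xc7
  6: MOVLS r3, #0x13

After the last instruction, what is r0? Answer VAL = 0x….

VAL = 0xc7

0: ✓ CMP  NZCV=1000
1: · MOVEQ
2: ✓ MOVVC  r2←0xd6
3: ✓ CMP  NZCV=0010
4: ✓ MOVHI  r3←0x79
5: ✓ MOVGT  r0←0xc7
6: · MOVLS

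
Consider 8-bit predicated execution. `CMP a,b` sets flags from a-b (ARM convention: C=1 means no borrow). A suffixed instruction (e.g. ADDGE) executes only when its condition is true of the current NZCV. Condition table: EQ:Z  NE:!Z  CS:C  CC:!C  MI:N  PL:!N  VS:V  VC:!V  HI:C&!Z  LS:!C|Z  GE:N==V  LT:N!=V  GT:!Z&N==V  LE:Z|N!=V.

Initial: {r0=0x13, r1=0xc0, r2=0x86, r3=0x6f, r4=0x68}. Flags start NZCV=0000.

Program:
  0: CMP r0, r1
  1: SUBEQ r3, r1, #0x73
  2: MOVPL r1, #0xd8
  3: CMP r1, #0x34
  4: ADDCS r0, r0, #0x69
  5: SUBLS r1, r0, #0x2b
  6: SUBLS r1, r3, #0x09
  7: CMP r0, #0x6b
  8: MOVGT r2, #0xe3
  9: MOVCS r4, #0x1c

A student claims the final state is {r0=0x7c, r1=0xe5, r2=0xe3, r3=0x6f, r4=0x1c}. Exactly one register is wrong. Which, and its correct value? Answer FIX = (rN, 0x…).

0: ✓ CMP  NZCV=0000
1: · SUBEQ
2: ✓ MOVPL  r1←0xd8
3: ✓ CMP  NZCV=1010
4: ✓ ADDCS  r0←0x7c
5: · SUBLS
6: · SUBLS
7: ✓ CMP  NZCV=0010
8: ✓ MOVGT  r2←0xe3
9: ✓ MOVCS  r4←0x1c

FIX = (r1, 0xd8)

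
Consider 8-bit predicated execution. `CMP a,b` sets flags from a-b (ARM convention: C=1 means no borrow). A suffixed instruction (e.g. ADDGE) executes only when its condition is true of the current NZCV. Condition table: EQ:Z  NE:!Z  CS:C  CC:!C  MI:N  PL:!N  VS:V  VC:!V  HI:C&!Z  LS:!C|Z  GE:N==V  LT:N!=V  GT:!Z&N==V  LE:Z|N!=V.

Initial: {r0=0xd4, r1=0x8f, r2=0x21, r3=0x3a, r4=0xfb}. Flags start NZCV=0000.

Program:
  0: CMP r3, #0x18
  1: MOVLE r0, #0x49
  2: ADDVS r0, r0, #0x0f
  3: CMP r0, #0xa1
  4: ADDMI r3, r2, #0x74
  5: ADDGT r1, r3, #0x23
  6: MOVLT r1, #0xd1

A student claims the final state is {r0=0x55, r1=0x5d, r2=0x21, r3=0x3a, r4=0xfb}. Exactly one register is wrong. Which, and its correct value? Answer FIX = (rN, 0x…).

FIX = (r0, 0xd4)

0: ✓ CMP  NZCV=0010
1: · MOVLE
2: · ADDVS
3: ✓ CMP  NZCV=0010
4: · ADDMI
5: ✓ ADDGT  r1←0x5d
6: · MOVLT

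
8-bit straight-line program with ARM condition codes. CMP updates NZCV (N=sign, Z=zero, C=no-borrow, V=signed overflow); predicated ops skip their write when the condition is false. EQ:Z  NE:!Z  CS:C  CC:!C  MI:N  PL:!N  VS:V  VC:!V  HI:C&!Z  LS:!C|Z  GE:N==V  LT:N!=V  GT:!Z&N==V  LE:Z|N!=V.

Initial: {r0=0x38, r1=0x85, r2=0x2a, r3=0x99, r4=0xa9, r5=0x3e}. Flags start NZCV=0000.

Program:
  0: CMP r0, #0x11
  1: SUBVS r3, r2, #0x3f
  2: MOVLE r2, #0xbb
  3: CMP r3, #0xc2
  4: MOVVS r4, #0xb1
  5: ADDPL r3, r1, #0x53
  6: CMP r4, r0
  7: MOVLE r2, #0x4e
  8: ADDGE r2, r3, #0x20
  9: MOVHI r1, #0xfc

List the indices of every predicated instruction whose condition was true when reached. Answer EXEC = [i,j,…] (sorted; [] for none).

0: ✓ CMP  NZCV=0010
1: · SUBVS
2: · MOVLE
3: ✓ CMP  NZCV=1000
4: · MOVVS
5: · ADDPL
6: ✓ CMP  NZCV=0011
7: ✓ MOVLE  r2←0x4e
8: · ADDGE
9: ✓ MOVHI  r1←0xfc

EXEC = [7,9]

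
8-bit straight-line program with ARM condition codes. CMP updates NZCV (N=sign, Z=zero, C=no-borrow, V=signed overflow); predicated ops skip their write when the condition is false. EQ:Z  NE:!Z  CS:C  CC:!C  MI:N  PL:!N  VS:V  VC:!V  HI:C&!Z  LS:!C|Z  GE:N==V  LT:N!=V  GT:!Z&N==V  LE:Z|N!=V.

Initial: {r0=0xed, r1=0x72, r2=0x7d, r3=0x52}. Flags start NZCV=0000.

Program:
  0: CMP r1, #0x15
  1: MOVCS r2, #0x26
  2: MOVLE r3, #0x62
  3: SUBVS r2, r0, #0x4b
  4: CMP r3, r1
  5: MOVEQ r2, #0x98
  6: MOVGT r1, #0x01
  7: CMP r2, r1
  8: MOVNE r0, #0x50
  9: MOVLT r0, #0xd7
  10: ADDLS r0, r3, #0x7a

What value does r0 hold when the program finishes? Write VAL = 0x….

VAL = 0xcc

[0] flags=0010 → (cmp)
[1] flags=0010 CS?T → r2=0x26
[2] flags=0010 LE?F → skip
[3] flags=0010 VS?F → skip
[4] flags=1000 → (cmp)
[5] flags=1000 EQ?F → skip
[6] flags=1000 GT?F → skip
[7] flags=1000 → (cmp)
[8] flags=1000 NE?T → r0=0x50
[9] flags=1000 LT?T → r0=0xd7
[10] flags=1000 LS?T → r0=0xcc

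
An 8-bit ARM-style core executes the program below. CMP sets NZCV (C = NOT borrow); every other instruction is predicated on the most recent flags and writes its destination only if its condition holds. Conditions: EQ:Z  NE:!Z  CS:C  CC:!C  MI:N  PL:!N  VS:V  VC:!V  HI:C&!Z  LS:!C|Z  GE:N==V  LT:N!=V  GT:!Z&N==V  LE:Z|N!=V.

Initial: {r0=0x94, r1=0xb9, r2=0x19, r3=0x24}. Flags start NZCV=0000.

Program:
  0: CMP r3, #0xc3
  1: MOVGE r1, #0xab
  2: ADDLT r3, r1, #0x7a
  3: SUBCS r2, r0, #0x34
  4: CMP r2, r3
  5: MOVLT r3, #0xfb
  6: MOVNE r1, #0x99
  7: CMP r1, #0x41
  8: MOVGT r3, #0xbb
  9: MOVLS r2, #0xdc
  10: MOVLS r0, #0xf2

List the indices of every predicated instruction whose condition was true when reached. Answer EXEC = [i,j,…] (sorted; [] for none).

EXEC = [1,5,6]

0: ✓ CMP  NZCV=0000
1: ✓ MOVGE  r1←0xab
2: · ADDLT
3: · SUBCS
4: ✓ CMP  NZCV=1000
5: ✓ MOVLT  r3←0xfb
6: ✓ MOVNE  r1←0x99
7: ✓ CMP  NZCV=0011
8: · MOVGT
9: · MOVLS
10: · MOVLS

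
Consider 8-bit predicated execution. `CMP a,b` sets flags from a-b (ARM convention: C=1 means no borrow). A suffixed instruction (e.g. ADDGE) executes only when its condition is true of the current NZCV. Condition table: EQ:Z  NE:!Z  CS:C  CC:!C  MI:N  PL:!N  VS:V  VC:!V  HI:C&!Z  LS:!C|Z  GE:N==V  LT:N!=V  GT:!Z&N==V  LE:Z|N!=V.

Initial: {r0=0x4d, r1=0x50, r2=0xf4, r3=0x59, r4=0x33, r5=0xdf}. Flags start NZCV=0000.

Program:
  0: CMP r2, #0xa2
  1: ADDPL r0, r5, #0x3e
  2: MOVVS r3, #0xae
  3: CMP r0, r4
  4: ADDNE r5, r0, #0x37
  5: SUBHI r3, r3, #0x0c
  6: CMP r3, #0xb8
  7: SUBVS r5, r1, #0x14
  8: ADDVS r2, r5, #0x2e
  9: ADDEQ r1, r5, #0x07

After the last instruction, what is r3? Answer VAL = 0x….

VAL = 0x59

0: ✓ CMP  NZCV=0010
1: ✓ ADDPL  r0←0x1d
2: · MOVVS
3: ✓ CMP  NZCV=1000
4: ✓ ADDNE  r5←0x54
5: · SUBHI
6: ✓ CMP  NZCV=1001
7: ✓ SUBVS  r5←0x3c
8: ✓ ADDVS  r2←0x6a
9: · ADDEQ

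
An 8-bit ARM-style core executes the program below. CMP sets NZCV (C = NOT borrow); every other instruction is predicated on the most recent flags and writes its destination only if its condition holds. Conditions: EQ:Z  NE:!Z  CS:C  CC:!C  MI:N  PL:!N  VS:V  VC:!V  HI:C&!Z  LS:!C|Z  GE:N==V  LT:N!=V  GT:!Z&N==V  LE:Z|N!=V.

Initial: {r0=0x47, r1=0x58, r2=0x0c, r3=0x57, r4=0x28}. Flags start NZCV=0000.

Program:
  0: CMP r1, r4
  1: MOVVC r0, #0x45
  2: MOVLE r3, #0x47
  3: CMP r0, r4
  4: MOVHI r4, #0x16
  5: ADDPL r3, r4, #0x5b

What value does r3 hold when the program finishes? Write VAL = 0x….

0: ✓ CMP  NZCV=0010
1: ✓ MOVVC  r0←0x45
2: · MOVLE
3: ✓ CMP  NZCV=0010
4: ✓ MOVHI  r4←0x16
5: ✓ ADDPL  r3←0x71

VAL = 0x71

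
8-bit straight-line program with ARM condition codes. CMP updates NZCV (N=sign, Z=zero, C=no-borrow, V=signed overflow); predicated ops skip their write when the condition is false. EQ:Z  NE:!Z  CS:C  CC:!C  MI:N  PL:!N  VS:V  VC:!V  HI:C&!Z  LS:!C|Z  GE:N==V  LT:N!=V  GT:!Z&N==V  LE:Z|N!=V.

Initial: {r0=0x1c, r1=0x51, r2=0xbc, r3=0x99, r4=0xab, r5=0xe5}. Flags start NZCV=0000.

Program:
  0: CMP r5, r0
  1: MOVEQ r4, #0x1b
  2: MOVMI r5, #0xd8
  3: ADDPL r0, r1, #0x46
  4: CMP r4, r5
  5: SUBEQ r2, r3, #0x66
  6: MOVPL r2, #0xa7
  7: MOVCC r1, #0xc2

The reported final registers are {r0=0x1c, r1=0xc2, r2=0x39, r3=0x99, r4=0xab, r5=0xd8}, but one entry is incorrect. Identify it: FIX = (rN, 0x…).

FIX = (r2, 0xbc)

0: ✓ CMP  NZCV=1010
1: · MOVEQ
2: ✓ MOVMI  r5←0xd8
3: · ADDPL
4: ✓ CMP  NZCV=1000
5: · SUBEQ
6: · MOVPL
7: ✓ MOVCC  r1←0xc2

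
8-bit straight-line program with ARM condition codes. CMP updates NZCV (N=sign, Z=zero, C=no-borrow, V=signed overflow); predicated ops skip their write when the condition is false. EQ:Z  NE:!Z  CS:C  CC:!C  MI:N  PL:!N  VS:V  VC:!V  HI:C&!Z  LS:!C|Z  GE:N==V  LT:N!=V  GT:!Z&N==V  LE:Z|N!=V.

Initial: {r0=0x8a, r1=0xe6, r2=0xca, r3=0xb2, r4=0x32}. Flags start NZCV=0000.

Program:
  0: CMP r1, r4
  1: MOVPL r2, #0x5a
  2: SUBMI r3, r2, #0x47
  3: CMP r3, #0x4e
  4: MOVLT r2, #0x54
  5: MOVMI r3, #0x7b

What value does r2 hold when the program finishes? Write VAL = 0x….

VAL = 0x54

[0] flags=1010 → (cmp)
[1] flags=1010 PL?F → skip
[2] flags=1010 MI?T → r3=0x83
[3] flags=0011 → (cmp)
[4] flags=0011 LT?T → r2=0x54
[5] flags=0011 MI?F → skip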